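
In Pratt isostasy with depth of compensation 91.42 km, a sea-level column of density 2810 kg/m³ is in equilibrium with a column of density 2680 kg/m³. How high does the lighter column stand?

4.43 km

ρ_ref D = ρ (D + h) → h = D (ρ_ref − ρ)/ρ.
h = 91.42 km × (2810 − 2680)/2680 = 4.43 km.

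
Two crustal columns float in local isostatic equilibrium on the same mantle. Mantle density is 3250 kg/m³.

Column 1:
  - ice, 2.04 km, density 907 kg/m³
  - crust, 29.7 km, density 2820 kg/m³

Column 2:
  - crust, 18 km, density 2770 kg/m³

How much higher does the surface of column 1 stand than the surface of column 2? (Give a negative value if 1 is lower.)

2.74 km

For any compensation level in the mantle, the mantle terms cancel and isostasy reduces to e = (Σt_1 − Σt_2) − (Σ(ρt)_1 − Σ(ρt)_2) / ρ_m.
Σt_1 = 31.74 km; Σt_2 = 18 km; Σ(ρt)_1 = 85604.28; Σ(ρt)_2 = 49860 (in km·kg/m³).
e = (31.74 − 18) − (85604.28 − 49860) / 3250 = 2.74 km.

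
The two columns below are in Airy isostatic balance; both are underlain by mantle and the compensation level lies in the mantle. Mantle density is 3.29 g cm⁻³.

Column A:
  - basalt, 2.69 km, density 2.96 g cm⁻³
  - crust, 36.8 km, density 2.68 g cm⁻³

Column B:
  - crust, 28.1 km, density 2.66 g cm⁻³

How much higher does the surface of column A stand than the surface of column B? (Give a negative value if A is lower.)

1.71 km

For any compensation level in the mantle, the mantle terms cancel and isostasy reduces to e = (Σt_A − Σt_B) − (Σ(ρt)_A − Σ(ρt)_B) / ρ_m.
Σt_A = 39.49 km; Σt_B = 28.1 km; Σ(ρt)_A = 106.5864; Σ(ρt)_B = 74.746 (in km·g cm⁻³).
e = (39.49 − 28.1) − (106.5864 − 74.746) / 3.29 = 1.71 km.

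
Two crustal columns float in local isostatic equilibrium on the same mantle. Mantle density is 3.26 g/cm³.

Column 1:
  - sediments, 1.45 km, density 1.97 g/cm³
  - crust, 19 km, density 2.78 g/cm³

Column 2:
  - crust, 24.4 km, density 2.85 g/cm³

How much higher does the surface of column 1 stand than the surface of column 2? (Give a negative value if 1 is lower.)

For any compensation level in the mantle, the mantle terms cancel and isostasy reduces to e = (Σt_1 − Σt_2) − (Σ(ρt)_1 − Σ(ρt)_2) / ρ_m.
Σt_1 = 20.45 km; Σt_2 = 24.4 km; Σ(ρt)_1 = 55.6765; Σ(ρt)_2 = 69.54 (in km·g/cm³).
e = (20.45 − 24.4) − (55.6765 − 69.54) / 3.26 = 0.303 km.

0.303 km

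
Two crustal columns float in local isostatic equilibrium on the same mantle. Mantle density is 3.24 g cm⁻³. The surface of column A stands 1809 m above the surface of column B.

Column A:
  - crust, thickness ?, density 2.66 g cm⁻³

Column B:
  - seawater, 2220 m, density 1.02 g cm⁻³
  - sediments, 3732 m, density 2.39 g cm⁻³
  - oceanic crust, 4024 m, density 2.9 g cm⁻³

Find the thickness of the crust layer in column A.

26400 m

Take the compensation level at the base of the deeper column (depth z_c below the surface of column A) and equate Σ ρ_i t_i down to z_c; mantle fills any gap and the z_c terms cancel.
Column A: x×2.66 + (z_c − 0 − x)×3.24
Column B: 1809×0 + 2220×1.02 + 3732×2.39 + 4024×2.9 + (z_c − 1809 − 9976)×3.24
The z_c×3.24 term appears on both sides and cancels. Collect the known terms of each column as K = Σ(ρt)_known − 3.24 × (depth of known layers): K_A = 0 − 3.24×0 = 0; K_B = 22853.48 − 3.24×(1809 + 9976) = −15329.92.
Balance: K_A − x×(3.24 − 2.66) = K_B, so x = (K_A − K_B)/(3.24 − 2.66) = 15329.9/0.58 = 26400 m.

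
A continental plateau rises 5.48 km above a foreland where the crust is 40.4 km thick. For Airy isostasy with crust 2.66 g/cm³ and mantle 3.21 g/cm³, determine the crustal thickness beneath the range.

72.4 km

Root depth r = h ρ_c / (ρ_m − ρ_c) = 5.48 km × 2.66 / 0.55 = 26.5 km.
Total thickness = T + h + r = 40.4 km + 5.48 km + 26.5 km = 72.4 km.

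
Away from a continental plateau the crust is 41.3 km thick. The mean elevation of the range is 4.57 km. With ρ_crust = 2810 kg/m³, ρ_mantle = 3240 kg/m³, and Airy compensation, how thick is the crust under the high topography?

Root depth r = h ρ_c / (ρ_m − ρ_c) = 4.57 km × 2810 / 430 = 29.86 km.
Total thickness = T + h + r = 41.3 km + 4.57 km + 29.86 km = 75.7 km.

75.7 km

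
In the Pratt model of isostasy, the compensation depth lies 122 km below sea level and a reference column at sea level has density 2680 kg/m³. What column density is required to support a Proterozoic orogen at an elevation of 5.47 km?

Pratt balance: ρ_ref D = ρ (D + h).
ρ = ρ_ref D/(D + h) = 2680 × 122 km/(122 km + 5.47 km) = 2560 kg/m³.

2560 kg/m³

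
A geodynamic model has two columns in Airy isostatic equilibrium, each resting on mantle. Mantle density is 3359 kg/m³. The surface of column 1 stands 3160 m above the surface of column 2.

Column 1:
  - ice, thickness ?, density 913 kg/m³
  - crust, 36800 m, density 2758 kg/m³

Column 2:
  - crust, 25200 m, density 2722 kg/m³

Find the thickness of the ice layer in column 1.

Take the compensation level at the base of the deeper column (depth z_c below the surface of column 1) and equate Σ ρ_i t_i down to z_c; mantle fills any gap and the z_c terms cancel.
Column 1: x×913 + 36800×2758 + (z_c − 36800 − x)×3359
Column 2: 3160×0 + 25200×2722 + (z_c − 3160 − 25200)×3359
The z_c×3359 term appears on both sides and cancels. Collect the known terms of each column as K = Σ(ρt)_known − 3359 × (depth of known layers): K_1 = 101494400 − 3359×36800 = −22116800; K_2 = 68594400 − 3359×(3160 + 25200) = −26666840.
Balance: K_1 − x×(3359 − 913) = K_2, so x = (K_1 − K_2)/(3359 − 913) = 4550040/2446 = 1860 m.

1860 m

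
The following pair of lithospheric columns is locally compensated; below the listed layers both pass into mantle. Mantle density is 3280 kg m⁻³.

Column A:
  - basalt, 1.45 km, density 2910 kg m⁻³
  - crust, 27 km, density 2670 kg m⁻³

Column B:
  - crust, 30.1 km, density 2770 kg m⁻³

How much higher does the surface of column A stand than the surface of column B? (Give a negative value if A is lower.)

For any compensation level in the mantle, the mantle terms cancel and isostasy reduces to e = (Σt_A − Σt_B) − (Σ(ρt)_A − Σ(ρt)_B) / ρ_m.
Σt_A = 28.45 km; Σt_B = 30.1 km; Σ(ρt)_A = 76309.5; Σ(ρt)_B = 83377 (in km·kg m⁻³).
e = (28.45 − 30.1) − (76309.5 − 83377) / 3280 = 0.505 km.

0.505 km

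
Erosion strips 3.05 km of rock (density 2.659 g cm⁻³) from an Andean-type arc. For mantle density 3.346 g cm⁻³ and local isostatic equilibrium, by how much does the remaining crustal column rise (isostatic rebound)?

Unloading: uplift u = e ρ_c/ρ_m = 3.05 km × 2.659/3.346 = 2.42 km.

2.42 km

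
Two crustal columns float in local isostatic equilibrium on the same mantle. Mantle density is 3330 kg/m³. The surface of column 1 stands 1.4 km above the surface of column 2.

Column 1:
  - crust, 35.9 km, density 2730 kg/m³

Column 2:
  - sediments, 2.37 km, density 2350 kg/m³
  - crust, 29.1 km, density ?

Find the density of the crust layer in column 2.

2830 kg/m³

Take the compensation level at the base of the deeper column (depth z_c below the surface of column 1) and equate Σ ρ_i t_i down to z_c; mantle fills any gap and the z_c terms cancel.
Column 1: 35.9×2730 + (z_c − 35.9)×3330
Column 2: 1.4×0 + 2.37×2350 + 29.1×ρ + (z_c − 1.4 − 31.47)×3330
The z_c×3330 term appears on both sides and cancels. Collect the known terms of each column as K = Σ(ρt)_known − 3330 × (depth of known layers): K_1 = 98007 − 3330×35.9 = −21540; K_2 = 5569.5 − 3330×(1.4 + 31.47) = −103887.6.
Balance: K_1 = K_2 + 29.1×ρ, so ρ = (K_1 − K_2)/29.1 = 82347.6/29.1 = 2830 kg/m³.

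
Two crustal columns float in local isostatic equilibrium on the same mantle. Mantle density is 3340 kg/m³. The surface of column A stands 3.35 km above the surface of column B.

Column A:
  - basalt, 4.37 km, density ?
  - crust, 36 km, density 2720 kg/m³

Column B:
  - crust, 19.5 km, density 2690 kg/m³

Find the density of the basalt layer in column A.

2990 kg/m³

Take the compensation level at the base of the deeper column (depth z_c below the surface of column A) and equate Σ ρ_i t_i down to z_c; mantle fills any gap and the z_c terms cancel.
Column A: 4.37×ρ + 36×2720 + (z_c − 40.37)×3340
Column B: 3.35×0 + 19.5×2690 + (z_c − 3.35 − 19.5)×3340
The z_c×3340 term appears on both sides and cancels. Collect the known terms of each column as K = Σ(ρt)_known − 3340 × (depth of known layers): K_A = 97920 − 3340×40.37 = −36915.8; K_B = 52455 − 3340×(3.35 + 19.5) = −23864.
Balance: K_A + 4.37×ρ = K_B, so ρ = (K_B − K_A)/4.37 = 13051.8/4.37 = 2990 kg/m³.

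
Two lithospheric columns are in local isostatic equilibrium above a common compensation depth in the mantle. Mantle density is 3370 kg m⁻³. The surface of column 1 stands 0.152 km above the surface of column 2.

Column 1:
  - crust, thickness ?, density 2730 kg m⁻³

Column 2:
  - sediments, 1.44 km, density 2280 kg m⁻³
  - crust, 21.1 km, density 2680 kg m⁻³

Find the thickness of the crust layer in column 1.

Take the compensation level at the base of the deeper column (depth z_c below the surface of column 1) and equate Σ ρ_i t_i down to z_c; mantle fills any gap and the z_c terms cancel.
Column 1: x×2730 + (z_c − 0 − x)×3370
Column 2: 0.152×0 + 1.44×2280 + 21.1×2680 + (z_c − 0.152 − 22.54)×3370
The z_c×3370 term appears on both sides and cancels. Collect the known terms of each column as K = Σ(ρt)_known − 3370 × (depth of known layers): K_1 = 0 − 3370×0 = 0; K_2 = 59831.2 − 3370×(0.152 + 22.54) = −16640.84.
Balance: K_1 − x×(3370 − 2730) = K_2, so x = (K_1 − K_2)/(3370 − 2730) = 16640.8/640 = 26 km.

26 km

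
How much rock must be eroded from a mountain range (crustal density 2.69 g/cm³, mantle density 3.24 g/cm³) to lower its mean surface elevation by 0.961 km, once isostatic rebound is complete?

5.66 km

Net drop Δ = e − u = e − e ρ_c/ρ_m = e (ρ_m − ρ_c)/ρ_m.
e = Δ ρ_m/(ρ_m − ρ_c) = 0.961 km × 3.24/0.55 = 5.66 km.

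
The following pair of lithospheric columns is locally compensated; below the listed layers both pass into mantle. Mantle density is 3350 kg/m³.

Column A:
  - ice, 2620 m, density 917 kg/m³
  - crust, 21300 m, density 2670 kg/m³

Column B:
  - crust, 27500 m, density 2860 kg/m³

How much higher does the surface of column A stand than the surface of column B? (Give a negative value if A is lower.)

For any compensation level in the mantle, the mantle terms cancel and isostasy reduces to e = (Σt_A − Σt_B) − (Σ(ρt)_A − Σ(ρt)_B) / ρ_m.
Σt_A = 23920 m; Σt_B = 27500 m; Σ(ρt)_A = 59273540; Σ(ρt)_B = 78650000 (in m·kg/m³).
e = (23920 − 27500) − (59273540 − 78650000) / 3350 = 2200 m.

2200 m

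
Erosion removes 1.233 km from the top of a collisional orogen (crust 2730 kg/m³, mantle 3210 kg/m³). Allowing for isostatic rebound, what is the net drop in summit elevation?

0.184 km

Rebound u = e ρ_c/ρ_m = 1.233 km × 2730/3210 = 1.049 km.
Net surface drop = e − u = 1.233 km − 1.049 km = e (ρ_m − ρ_c)/ρ_m = 0.184 km.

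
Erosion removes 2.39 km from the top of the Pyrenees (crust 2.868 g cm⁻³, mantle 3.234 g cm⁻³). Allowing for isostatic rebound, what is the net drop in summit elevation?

Rebound u = e ρ_c/ρ_m = 2.39 km × 2.868/3.234 = 2.12 km.
Net surface drop = e − u = 2.39 km − 2.12 km = e (ρ_m − ρ_c)/ρ_m = 0.27 km.

0.27 km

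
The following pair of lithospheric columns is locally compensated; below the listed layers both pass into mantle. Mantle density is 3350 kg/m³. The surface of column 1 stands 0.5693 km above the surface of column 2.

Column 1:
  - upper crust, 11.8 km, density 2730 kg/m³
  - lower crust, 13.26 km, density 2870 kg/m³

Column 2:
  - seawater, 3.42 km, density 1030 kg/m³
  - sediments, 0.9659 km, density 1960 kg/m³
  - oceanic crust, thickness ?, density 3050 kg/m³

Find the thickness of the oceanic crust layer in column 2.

Take the compensation level at the base of the deeper column (depth z_c below the surface of column 1) and equate Σ ρ_i t_i down to z_c; mantle fills any gap and the z_c terms cancel.
Column 1: 11.8×2730 + 13.26×2870 + (z_c − 25.06)×3350
Column 2: 0.5693×0 + 3.42×1030 + 0.9659×1960 + x×3050 + (z_c − 0.5693 − 4.3859 − x)×3350
The z_c×3350 term appears on both sides and cancels. Collect the known terms of each column as K = Σ(ρt)_known − 3350 × (depth of known layers): K_1 = 70270.2 − 3350×25.06 = −13680.8; K_2 = 5415.764 − 3350×(0.5693 + 4.3859) = −11184.156.
Balance: K_1 = K_2 − x×(3350 − 3050), so x = (K_2 − K_1)/(3350 − 3050) = 2496.64/300 = 8.32 km.

8.32 km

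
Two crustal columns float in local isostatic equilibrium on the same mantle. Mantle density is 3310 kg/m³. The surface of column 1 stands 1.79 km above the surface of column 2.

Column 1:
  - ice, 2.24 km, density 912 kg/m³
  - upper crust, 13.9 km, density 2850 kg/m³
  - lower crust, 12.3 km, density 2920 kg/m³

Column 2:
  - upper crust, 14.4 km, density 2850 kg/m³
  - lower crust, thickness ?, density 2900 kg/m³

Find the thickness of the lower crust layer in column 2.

9.79 km

Take the compensation level at the base of the deeper column (depth z_c below the surface of column 1) and equate Σ ρ_i t_i down to z_c; mantle fills any gap and the z_c terms cancel.
Column 1: 2.24×912 + 13.9×2850 + 12.3×2920 + (z_c − 28.44)×3310
Column 2: 1.79×0 + 14.4×2850 + x×2900 + (z_c − 1.79 − 14.4 − x)×3310
The z_c×3310 term appears on both sides and cancels. Collect the known terms of each column as K = Σ(ρt)_known − 3310 × (depth of known layers): K_1 = 77573.88 − 3310×28.44 = −16562.52; K_2 = 41040 − 3310×(1.79 + 14.4) = −12548.9.
Balance: K_1 = K_2 − x×(3310 − 2900), so x = (K_2 − K_1)/(3310 − 2900) = 4013.62/410 = 9.79 km.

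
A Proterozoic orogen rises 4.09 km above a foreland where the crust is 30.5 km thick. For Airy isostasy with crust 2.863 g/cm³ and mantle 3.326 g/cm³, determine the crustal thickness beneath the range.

59.9 km

Root depth r = h ρ_c / (ρ_m − ρ_c) = 4.09 km × 2.863 / 0.463 = 25.29 km.
Total thickness = T + h + r = 30.5 km + 4.09 km + 25.29 km = 59.9 km.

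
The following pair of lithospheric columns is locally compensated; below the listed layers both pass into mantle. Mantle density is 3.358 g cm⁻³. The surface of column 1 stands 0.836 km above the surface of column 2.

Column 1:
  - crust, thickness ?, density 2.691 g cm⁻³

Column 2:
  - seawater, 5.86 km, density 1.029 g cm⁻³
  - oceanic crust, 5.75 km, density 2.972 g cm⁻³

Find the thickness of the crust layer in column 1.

Take the compensation level at the base of the deeper column (depth z_c below the surface of column 1) and equate Σ ρ_i t_i down to z_c; mantle fills any gap and the z_c terms cancel.
Column 1: x×2.691 + (z_c − 0 − x)×3.358
Column 2: 0.836×0 + 5.86×1.029 + 5.75×2.972 + (z_c − 0.836 − 11.61)×3.358
The z_c×3.358 term appears on both sides and cancels. Collect the known terms of each column as K = Σ(ρt)_known − 3.358 × (depth of known layers): K_1 = 0 − 3.358×0 = 0; K_2 = 23.11894 − 3.358×(0.836 + 11.61) = −18.674728.
Balance: K_1 − x×(3.358 − 2.691) = K_2, so x = (K_1 − K_2)/(3.358 − 2.691) = 18.6747/0.667 = 28 km.

28 km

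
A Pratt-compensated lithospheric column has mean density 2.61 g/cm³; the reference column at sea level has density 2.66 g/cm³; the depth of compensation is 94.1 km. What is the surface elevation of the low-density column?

1.8 km

ρ_ref D = ρ (D + h) → h = D (ρ_ref − ρ)/ρ.
h = 94.1 km × (2.66 − 2.61)/2.61 = 1.8 km.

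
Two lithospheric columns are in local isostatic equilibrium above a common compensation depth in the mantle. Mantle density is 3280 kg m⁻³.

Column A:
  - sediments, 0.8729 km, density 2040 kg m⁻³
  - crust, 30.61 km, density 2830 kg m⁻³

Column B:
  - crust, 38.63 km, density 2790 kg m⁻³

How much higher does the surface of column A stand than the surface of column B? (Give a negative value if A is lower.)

For any compensation level in the mantle, the mantle terms cancel and isostasy reduces to e = (Σt_A − Σt_B) − (Σ(ρt)_A − Σ(ρt)_B) / ρ_m.
Σt_A = 31.4829 km; Σt_B = 38.63 km; Σ(ρt)_A = 88407.016; Σ(ρt)_B = 107777.7 (in km·kg m⁻³).
e = (31.4829 − 38.63) − (88407.016 − 107777.7) / 3280 = −1.24 km.

−1.24 km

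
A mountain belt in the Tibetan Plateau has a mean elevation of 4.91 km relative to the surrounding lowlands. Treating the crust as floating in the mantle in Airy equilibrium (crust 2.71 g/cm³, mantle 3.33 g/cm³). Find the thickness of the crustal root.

21.5 km

Balancing pressure at the compensation depth: the weight of the topography is balanced by the buoyancy of the root, ρ_c h = (ρ_m − ρ_c) r.
r = h · ρ_c / (ρ_m − ρ_c) = 4.91 km × 2.71 / (3.33 − 2.71) = 21.5 km.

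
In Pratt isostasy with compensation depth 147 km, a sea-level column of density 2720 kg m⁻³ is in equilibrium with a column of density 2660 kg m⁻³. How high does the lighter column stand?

3.32 km

ρ_ref D = ρ (D + h) → h = D (ρ_ref − ρ)/ρ.
h = 147 km × (2720 − 2660)/2660 = 3.32 km.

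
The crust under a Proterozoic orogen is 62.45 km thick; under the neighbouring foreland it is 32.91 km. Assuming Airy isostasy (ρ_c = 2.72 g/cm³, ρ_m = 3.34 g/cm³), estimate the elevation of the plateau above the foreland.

Excess crust Δ = 62.45 km − 32.91 km = 29.54 km, split between elevation h and root r with h + r = Δ.
Airy balance ρ_c h = (ρ_m − ρ_c) r gives r = h ρ_c/(ρ_m − ρ_c), so h (1 + ρ_c/(ρ_m − ρ_c)) = Δ, i.e. h = Δ (ρ_m − ρ_c)/ρ_m.
h = 29.54 km × 0.62/3.34 = 5.48 km.

5.48 km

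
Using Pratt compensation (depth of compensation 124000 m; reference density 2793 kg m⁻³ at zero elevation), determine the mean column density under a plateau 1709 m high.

Pratt balance: ρ_ref D = ρ (D + h).
ρ = ρ_ref D/(D + h) = 2793 × 124000 m/(124000 m + 1709 m) = 2760 kg m⁻³.

2760 kg m⁻³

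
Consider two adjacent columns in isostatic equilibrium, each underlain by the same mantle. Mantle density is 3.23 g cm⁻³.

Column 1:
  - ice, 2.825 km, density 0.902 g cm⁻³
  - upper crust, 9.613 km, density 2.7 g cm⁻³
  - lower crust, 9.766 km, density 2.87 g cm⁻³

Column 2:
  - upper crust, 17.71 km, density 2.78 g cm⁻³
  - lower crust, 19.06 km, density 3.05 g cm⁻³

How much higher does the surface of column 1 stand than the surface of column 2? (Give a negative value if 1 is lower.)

For any compensation level in the mantle, the mantle terms cancel and isostasy reduces to e = (Σt_1 − Σt_2) − (Σ(ρt)_1 − Σ(ρt)_2) / ρ_m.
Σt_1 = 22.204 km; Σt_2 = 36.77 km; Σ(ρt)_1 = 56.53167; Σ(ρt)_2 = 107.3668 (in km·g cm⁻³).
e = (22.204 − 36.77) − (56.53167 − 107.3668) / 3.23 = 1.17 km.

1.17 km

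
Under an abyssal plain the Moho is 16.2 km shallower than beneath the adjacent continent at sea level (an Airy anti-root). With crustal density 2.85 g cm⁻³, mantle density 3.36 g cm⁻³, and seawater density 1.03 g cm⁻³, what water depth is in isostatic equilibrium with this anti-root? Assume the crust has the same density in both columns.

4.54 km

Replacing a thickness d of crust by seawater at the top must be balanced by replacing crust with mantle at the base: d (ρ_c − ρ_w) = a (ρ_m − ρ_c).
d = a (ρ_m − ρ_c)/(ρ_c − ρ_w) = 16.2 km × 0.51/1.82 = 4.54 km.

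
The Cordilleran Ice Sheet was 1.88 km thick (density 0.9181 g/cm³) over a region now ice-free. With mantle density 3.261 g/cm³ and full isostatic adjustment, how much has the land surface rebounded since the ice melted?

0.529 km

Removing the load lets mantle flow back in; uplift u satisfies ρ_ice t = ρ_m u.
u = t ρ_ice/ρ_m = 1.88 km × 0.9181/3.261 = 0.529 km.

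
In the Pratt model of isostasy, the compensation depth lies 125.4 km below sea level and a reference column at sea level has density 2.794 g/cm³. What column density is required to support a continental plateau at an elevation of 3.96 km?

Pratt balance: ρ_ref D = ρ (D + h).
ρ = ρ_ref D/(D + h) = 2.794 × 125.4 km/(125.4 km + 3.96 km) = 2.71 g/cm³.

2.71 g/cm³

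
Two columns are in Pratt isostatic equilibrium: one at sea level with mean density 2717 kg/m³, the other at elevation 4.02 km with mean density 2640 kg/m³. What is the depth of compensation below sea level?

138 km

ρ_ref D = ρ (D + h) → D (ρ_ref − ρ) = ρ h.
D = ρ h/(ρ_ref − ρ) = 2640 × 4.02 km/(2717 − 2640) = 138 km.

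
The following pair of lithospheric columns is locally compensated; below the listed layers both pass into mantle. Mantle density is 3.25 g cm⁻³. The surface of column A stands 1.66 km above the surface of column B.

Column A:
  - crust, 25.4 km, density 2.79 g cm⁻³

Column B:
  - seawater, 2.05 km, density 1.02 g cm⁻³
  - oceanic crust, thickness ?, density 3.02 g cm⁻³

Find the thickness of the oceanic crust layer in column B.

7.47 km

Take the compensation level at the base of the deeper column (depth z_c below the surface of column A) and equate Σ ρ_i t_i down to z_c; mantle fills any gap and the z_c terms cancel.
Column A: 25.4×2.79 + (z_c − 25.4)×3.25
Column B: 1.66×0 + 2.05×1.02 + x×3.02 + (z_c − 1.66 − 2.05 − x)×3.25
The z_c×3.25 term appears on both sides and cancels. Collect the known terms of each column as K = Σ(ρt)_known − 3.25 × (depth of known layers): K_A = 70.866 − 3.25×25.4 = −11.684; K_B = 2.091 − 3.25×(1.66 + 2.05) = −9.9665.
Balance: K_A = K_B − x×(3.25 − 3.02), so x = (K_B − K_A)/(3.25 − 3.02) = 1.7175/0.23 = 7.47 km.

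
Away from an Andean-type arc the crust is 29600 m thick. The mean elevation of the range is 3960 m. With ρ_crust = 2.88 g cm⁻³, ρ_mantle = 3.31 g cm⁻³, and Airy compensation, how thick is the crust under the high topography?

60100 m

Root depth r = h ρ_c / (ρ_m − ρ_c) = 3960 m × 2.88 / 0.43 = 26520 m.
Total thickness = T + h + r = 29600 m + 3960 m + 26520 m = 60100 m.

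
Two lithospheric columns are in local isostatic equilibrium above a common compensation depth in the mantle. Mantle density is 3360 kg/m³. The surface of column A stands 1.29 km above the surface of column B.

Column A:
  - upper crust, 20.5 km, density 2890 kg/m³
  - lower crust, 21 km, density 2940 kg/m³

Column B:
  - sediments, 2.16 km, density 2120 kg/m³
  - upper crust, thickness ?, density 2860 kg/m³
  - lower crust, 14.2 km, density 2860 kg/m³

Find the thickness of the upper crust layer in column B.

Take the compensation level at the base of the deeper column (depth z_c below the surface of column A) and equate Σ ρ_i t_i down to z_c; mantle fills any gap and the z_c terms cancel.
Column A: 20.5×2890 + 21×2940 + (z_c − 41.5)×3360
Column B: 1.29×0 + 2.16×2120 + x×2860 + 14.2×2860 + (z_c − 1.29 − 16.36 − x)×3360
The z_c×3360 term appears on both sides and cancels. Collect the known terms of each column as K = Σ(ρt)_known − 3360 × (depth of known layers): K_A = 120985 − 3360×41.5 = −18455; K_B = 45191.2 − 3360×(1.29 + 16.36) = −14112.8.
Balance: K_A = K_B − x×(3360 − 2860), so x = (K_B − K_A)/(3360 − 2860) = 4342.2/500 = 8.68 km.

8.68 km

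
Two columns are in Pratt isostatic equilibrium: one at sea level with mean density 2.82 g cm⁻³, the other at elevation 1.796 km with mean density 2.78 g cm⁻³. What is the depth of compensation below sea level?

125 km

ρ_ref D = ρ (D + h) → D (ρ_ref − ρ) = ρ h.
D = ρ h/(ρ_ref − ρ) = 2.78 × 1.796 km/(2.82 − 2.78) = 125 km.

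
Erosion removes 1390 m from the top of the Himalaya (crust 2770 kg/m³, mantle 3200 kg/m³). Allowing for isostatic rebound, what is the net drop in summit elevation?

Rebound u = e ρ_c/ρ_m = 1390 m × 2770/3200 = 1203 m.
Net surface drop = e − u = 1390 m − 1203 m = e (ρ_m − ρ_c)/ρ_m = 187 m.

187 m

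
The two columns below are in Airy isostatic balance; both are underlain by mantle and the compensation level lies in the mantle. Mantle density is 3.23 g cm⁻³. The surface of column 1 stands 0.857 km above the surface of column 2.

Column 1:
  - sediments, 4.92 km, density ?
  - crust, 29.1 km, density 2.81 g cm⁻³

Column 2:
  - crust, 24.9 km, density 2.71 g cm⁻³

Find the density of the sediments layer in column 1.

Take the compensation level at the base of the deeper column (depth z_c below the surface of column 1) and equate Σ ρ_i t_i down to z_c; mantle fills any gap and the z_c terms cancel.
Column 1: 4.92×ρ + 29.1×2.81 + (z_c − 34.02)×3.23
Column 2: 0.857×0 + 24.9×2.71 + (z_c − 0.857 − 24.9)×3.23
The z_c×3.23 term appears on both sides and cancels. Collect the known terms of each column as K = Σ(ρt)_known − 3.23 × (depth of known layers): K_1 = 81.771 − 3.23×34.02 = −28.1136; K_2 = 67.479 − 3.23×(0.857 + 24.9) = −15.71611.
Balance: K_1 + 4.92×ρ = K_2, so ρ = (K_2 − K_1)/4.92 = 12.3975/4.92 = 2.52 g cm⁻³.

2.52 g cm⁻³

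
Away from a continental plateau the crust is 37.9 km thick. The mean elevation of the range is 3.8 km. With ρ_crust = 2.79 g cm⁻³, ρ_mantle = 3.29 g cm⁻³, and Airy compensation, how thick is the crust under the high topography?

Root depth r = h ρ_c / (ρ_m − ρ_c) = 3.8 km × 2.79 / 0.5 = 21.2 km.
Total thickness = T + h + r = 37.9 km + 3.8 km + 21.2 km = 62.9 km.

62.9 km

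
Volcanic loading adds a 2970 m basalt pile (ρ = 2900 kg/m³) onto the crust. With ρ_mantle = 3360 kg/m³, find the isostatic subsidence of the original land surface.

2560 m

Subaerial loading: s = t ρ_load / ρ_m.
s = 2970 m × 2900/3360 = 2560 m.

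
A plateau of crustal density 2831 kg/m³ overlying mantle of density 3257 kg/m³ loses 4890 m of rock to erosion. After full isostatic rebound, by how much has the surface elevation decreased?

640 m

Rebound u = e ρ_c/ρ_m = 4890 m × 2831/3257 = 4250 m.
Net surface drop = e − u = 4890 m − 4250 m = e (ρ_m − ρ_c)/ρ_m = 640 m.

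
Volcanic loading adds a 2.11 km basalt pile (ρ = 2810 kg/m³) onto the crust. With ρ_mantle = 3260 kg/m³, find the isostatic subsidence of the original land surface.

1.82 km

Subaerial loading: s = t ρ_load / ρ_m.
s = 2.11 km × 2810/3260 = 1.82 km.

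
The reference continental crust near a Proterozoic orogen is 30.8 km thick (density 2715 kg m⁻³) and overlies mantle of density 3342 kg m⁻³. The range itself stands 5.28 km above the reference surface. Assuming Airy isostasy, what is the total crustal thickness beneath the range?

Root depth r = h ρ_c / (ρ_m − ρ_c) = 5.28 km × 2715 / 627 = 22.86 km.
Total thickness = T + h + r = 30.8 km + 5.28 km + 22.86 km = 58.9 km.

58.9 km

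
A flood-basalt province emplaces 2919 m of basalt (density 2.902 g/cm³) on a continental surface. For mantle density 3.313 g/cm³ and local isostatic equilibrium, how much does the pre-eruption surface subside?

2560 m

Subaerial loading: s = t ρ_load / ρ_m.
s = 2919 m × 2.902/3.313 = 2560 m.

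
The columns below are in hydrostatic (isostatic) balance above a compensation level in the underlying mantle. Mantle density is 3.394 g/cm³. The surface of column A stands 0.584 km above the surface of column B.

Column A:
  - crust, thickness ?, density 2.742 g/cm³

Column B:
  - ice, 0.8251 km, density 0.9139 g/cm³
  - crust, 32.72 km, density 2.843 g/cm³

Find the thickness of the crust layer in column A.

Take the compensation level at the base of the deeper column (depth z_c below the surface of column A) and equate Σ ρ_i t_i down to z_c; mantle fills any gap and the z_c terms cancel.
Column A: x×2.742 + (z_c − 0 − x)×3.394
Column B: 0.584×0 + 0.8251×0.9139 + 32.72×2.843 + (z_c − 0.584 − 33.5451)×3.394
The z_c×3.394 term appears on both sides and cancels. Collect the known terms of each column as K = Σ(ρt)_known − 3.394 × (depth of known layers): K_A = 0 − 3.394×0 = 0; K_B = 93.7770189 − 3.394×(0.584 + 33.5451) = −22.0571465.
Balance: K_A − x×(3.394 − 2.742) = K_B, so x = (K_A − K_B)/(3.394 − 2.742) = 22.0571/0.652 = 33.8 km.

33.8 km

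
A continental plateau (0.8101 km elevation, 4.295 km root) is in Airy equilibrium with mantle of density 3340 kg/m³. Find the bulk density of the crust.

ρ_c h = (ρ_m − ρ_c) r → ρ_c (h + r) = ρ_m r → ρ_c = ρ_m r / (h + r).
ρ_c = 3340 × 4.295 km / (0.8101 km + 4.295 km) = 2810 kg/m³.

2810 kg/m³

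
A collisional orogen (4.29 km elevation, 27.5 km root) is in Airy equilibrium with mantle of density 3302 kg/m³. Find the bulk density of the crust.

2860 kg/m³

ρ_c h = (ρ_m − ρ_c) r → ρ_c (h + r) = ρ_m r → ρ_c = ρ_m r / (h + r).
ρ_c = 3302 × 27.5 km / (4.29 km + 27.5 km) = 2860 kg/m³.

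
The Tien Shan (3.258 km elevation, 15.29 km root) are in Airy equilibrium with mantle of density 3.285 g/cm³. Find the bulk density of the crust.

ρ_c h = (ρ_m − ρ_c) r → ρ_c (h + r) = ρ_m r → ρ_c = ρ_m r / (h + r).
ρ_c = 3.285 × 15.29 km / (3.258 km + 15.29 km) = 2.71 g/cm³.

2.71 g/cm³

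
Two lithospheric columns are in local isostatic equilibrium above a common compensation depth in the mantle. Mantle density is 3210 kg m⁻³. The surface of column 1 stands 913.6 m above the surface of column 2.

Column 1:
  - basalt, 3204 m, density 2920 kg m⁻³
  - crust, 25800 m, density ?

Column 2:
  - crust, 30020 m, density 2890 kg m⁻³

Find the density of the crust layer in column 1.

Take the compensation level at the base of the deeper column (depth z_c below the surface of column 1) and equate Σ ρ_i t_i down to z_c; mantle fills any gap and the z_c terms cancel.
Column 1: 3204×2920 + 25800×ρ + (z_c − 29004)×3210
Column 2: 913.6×0 + 30020×2890 + (z_c − 913.6 − 30020)×3210
The z_c×3210 term appears on both sides and cancels. Collect the known terms of each column as K = Σ(ρt)_known − 3210 × (depth of known layers): K_1 = 9355680 − 3210×29004 = −83747160; K_2 = 86757800 − 3210×(913.6 + 30020) = −12539056.
Balance: K_1 + 25800×ρ = K_2, so ρ = (K_2 − K_1)/25800 = 71208100/25800 = 2760 kg m⁻³.

2760 kg m⁻³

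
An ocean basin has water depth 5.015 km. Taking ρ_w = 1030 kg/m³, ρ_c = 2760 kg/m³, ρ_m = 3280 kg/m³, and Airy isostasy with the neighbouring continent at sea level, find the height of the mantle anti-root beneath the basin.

16.7 km

Equating mass per unit area of the two columns: replacing crust with seawater at the top is compensated by replacing crust with mantle at the base: d (ρ_c − ρ_w) = a (ρ_m − ρ_c).
a = d (ρ_c − ρ_w)/(ρ_m − ρ_c) = 5.015 km × 1730/520 = 16.7 km.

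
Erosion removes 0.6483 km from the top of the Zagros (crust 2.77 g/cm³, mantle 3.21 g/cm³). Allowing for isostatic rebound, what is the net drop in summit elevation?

0.0889 km

Rebound u = e ρ_c/ρ_m = 0.6483 km × 2.77/3.21 = 0.5594 km.
Net surface drop = e − u = 0.6483 km − 0.5594 km = e (ρ_m − ρ_c)/ρ_m = 0.0889 km.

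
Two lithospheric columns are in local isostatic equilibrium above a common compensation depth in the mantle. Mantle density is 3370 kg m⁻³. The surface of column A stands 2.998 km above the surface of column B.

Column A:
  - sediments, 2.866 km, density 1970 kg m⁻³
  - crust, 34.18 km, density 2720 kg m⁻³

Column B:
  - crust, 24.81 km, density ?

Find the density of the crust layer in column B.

Take the compensation level at the base of the deeper column (depth z_c below the surface of column A) and equate Σ ρ_i t_i down to z_c; mantle fills any gap and the z_c terms cancel.
Column A: 2.866×1970 + 34.18×2720 + (z_c − 37.046)×3370
Column B: 2.998×0 + 24.81×ρ + (z_c − 2.998 − 24.81)×3370
The z_c×3370 term appears on both sides and cancels. Collect the known terms of each column as K = Σ(ρt)_known − 3370 × (depth of known layers): K_A = 98615.62 − 3370×37.046 = −26229.4; K_B = 0 − 3370×(2.998 + 24.81) = −93712.96.
Balance: K_A = K_B + 24.81×ρ, so ρ = (K_A − K_B)/24.81 = 67483.6/24.81 = 2720 kg m⁻³.

2720 kg m⁻³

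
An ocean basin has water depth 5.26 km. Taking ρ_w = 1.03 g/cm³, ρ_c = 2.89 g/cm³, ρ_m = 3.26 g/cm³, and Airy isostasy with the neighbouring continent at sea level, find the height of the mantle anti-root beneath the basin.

26.4 km

In Airy isostatic equilibrium: replacing crust with seawater at the top is compensated by replacing crust with mantle at the base: d (ρ_c − ρ_w) = a (ρ_m − ρ_c).
a = d (ρ_c − ρ_w)/(ρ_m − ρ_c) = 5.26 km × 1.86/0.37 = 26.4 km.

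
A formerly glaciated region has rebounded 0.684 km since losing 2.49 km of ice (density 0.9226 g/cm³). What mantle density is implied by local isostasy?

ρ_m = ρ_ice t / u = 0.9226 × 2.49 km/0.684 km = 3.36 g/cm³.

3.36 g/cm³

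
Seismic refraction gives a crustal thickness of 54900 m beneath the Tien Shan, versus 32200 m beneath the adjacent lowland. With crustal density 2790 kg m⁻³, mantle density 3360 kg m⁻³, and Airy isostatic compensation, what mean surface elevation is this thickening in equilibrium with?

Excess crust Δ = 54900 m − 32200 m = 22700 m, split between elevation h and root r with h + r = Δ.
Airy balance ρ_c h = (ρ_m − ρ_c) r gives r = h ρ_c/(ρ_m − ρ_c), so h (1 + ρ_c/(ρ_m − ρ_c)) = Δ, i.e. h = Δ (ρ_m − ρ_c)/ρ_m.
h = 22700 m × 570/3360 = 3850 m.

3850 m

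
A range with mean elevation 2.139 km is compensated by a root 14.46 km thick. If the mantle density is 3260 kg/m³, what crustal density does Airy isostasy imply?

ρ_c h = (ρ_m − ρ_c) r → ρ_c (h + r) = ρ_m r → ρ_c = ρ_m r / (h + r).
ρ_c = 3260 × 14.46 km / (2.139 km + 14.46 km) = 2840 kg/m³.

2840 kg/m³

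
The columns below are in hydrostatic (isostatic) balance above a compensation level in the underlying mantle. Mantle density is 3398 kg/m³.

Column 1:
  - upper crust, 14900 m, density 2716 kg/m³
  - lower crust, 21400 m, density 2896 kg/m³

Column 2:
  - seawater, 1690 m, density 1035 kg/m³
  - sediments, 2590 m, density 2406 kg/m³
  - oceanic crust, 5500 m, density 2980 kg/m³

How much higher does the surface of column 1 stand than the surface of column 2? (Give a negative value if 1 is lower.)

3540 m

For any compensation level in the mantle, the mantle terms cancel and isostasy reduces to e = (Σt_1 − Σt_2) − (Σ(ρt)_1 − Σ(ρt)_2) / ρ_m.
Σt_1 = 36300 m; Σt_2 = 9780 m; Σ(ρt)_1 = 102442800; Σ(ρt)_2 = 24370690 (in m·kg/m³).
e = (36300 − 9780) − (102442800 − 24370690) / 3398 = 3540 m.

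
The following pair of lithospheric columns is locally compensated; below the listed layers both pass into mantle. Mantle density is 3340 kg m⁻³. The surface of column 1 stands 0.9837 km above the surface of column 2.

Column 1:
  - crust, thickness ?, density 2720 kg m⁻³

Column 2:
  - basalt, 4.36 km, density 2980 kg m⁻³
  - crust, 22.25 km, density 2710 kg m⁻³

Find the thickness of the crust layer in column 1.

30.4 km

Take the compensation level at the base of the deeper column (depth z_c below the surface of column 1) and equate Σ ρ_i t_i down to z_c; mantle fills any gap and the z_c terms cancel.
Column 1: x×2720 + (z_c − 0 − x)×3340
Column 2: 0.9837×0 + 4.36×2980 + 22.25×2710 + (z_c − 0.9837 − 26.61)×3340
The z_c×3340 term appears on both sides and cancels. Collect the known terms of each column as K = Σ(ρt)_known − 3340 × (depth of known layers): K_1 = 0 − 3340×0 = 0; K_2 = 73290.3 − 3340×(0.9837 + 26.61) = −18872.658.
Balance: K_1 − x×(3340 − 2720) = K_2, so x = (K_1 − K_2)/(3340 − 2720) = 18872.7/620 = 30.4 km.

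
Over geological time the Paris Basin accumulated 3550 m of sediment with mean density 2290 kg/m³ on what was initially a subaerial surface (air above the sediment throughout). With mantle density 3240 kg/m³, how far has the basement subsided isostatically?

2510 m

Subaerial load: s = t ρ_sed / ρ_m = 3550 m × 2290/3240 = 2510 m.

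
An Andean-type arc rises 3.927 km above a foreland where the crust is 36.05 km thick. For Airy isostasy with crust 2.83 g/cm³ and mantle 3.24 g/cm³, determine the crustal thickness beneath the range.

67.1 km

Root depth r = h ρ_c / (ρ_m − ρ_c) = 3.927 km × 2.83 / 0.41 = 27.11 km.
Total thickness = T + h + r = 36.05 km + 3.927 km + 27.11 km = 67.1 km.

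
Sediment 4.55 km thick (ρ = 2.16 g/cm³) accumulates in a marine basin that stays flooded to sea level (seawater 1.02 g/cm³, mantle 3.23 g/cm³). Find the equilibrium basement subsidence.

Submarine loading: the sediment displaces seawater, and the subsidence is in turn flooded, so s (ρ_m − ρ_w) = t (ρ_sed − ρ_w).
s = 4.55 km × (2.16 − 1.02) / (3.23 − 1.02) = 2.35 km.

2.35 km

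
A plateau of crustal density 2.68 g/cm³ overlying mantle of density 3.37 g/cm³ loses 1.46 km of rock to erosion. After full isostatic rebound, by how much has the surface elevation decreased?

Rebound u = e ρ_c/ρ_m = 1.46 km × 2.68/3.37 = 1.161 km.
Net surface drop = e − u = 1.46 km − 1.161 km = e (ρ_m − ρ_c)/ρ_m = 0.299 km.

0.299 km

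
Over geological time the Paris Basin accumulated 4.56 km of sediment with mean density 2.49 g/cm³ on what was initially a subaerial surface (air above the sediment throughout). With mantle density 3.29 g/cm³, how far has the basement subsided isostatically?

Subaerial load: s = t ρ_sed / ρ_m = 4.56 km × 2.49/3.29 = 3.45 km.

3.45 km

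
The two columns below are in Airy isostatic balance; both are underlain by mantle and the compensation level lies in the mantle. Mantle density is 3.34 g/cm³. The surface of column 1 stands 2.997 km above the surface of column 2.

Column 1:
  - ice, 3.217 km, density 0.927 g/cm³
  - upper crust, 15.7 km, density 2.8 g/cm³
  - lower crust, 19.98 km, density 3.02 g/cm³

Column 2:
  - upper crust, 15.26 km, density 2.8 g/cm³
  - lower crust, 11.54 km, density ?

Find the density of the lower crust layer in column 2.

2.96 g/cm³

Take the compensation level at the base of the deeper column (depth z_c below the surface of column 1) and equate Σ ρ_i t_i down to z_c; mantle fills any gap and the z_c terms cancel.
Column 1: 3.217×0.927 + 15.7×2.8 + 19.98×3.02 + (z_c − 38.897)×3.34
Column 2: 2.997×0 + 15.26×2.8 + 11.54×ρ + (z_c − 2.997 − 26.8)×3.34
The z_c×3.34 term appears on both sides and cancels. Collect the known terms of each column as K = Σ(ρt)_known − 3.34 × (depth of known layers): K_1 = 107.281759 − 3.34×38.897 = −22.634221; K_2 = 42.728 − 3.34×(2.997 + 26.8) = −56.79398.
Balance: K_1 = K_2 + 11.54×ρ, so ρ = (K_1 − K_2)/11.54 = 34.1598/11.54 = 2.96 g/cm³.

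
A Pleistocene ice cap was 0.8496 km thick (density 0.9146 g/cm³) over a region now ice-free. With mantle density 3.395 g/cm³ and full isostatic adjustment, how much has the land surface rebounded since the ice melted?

0.229 km

Removing the load lets mantle flow back in; uplift u satisfies ρ_ice t = ρ_m u.
u = t ρ_ice/ρ_m = 0.8496 km × 0.9146/3.395 = 0.229 km.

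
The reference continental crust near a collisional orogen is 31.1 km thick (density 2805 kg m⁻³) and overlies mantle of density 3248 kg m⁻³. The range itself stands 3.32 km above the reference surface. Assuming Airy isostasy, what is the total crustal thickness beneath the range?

Root depth r = h ρ_c / (ρ_m − ρ_c) = 3.32 km × 2805 / 443 = 21.02 km.
Total thickness = T + h + r = 31.1 km + 3.32 km + 21.02 km = 55.4 km.

55.4 km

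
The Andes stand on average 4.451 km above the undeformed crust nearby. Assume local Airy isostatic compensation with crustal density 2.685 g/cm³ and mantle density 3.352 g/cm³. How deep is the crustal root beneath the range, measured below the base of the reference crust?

By Archimedes' principle applied to the lithosphere: the weight of the topography is balanced by the buoyancy of the root, ρ_c h = (ρ_m − ρ_c) r.
r = h · ρ_c / (ρ_m − ρ_c) = 4.451 km × 2.685 / (3.352 − 2.685) = 17.9 km.

17.9 km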